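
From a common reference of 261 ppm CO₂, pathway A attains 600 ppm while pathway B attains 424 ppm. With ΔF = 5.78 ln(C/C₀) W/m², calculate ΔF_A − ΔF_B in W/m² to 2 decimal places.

ΔF_A − ΔF_B = 2.01 W/m²

ΔF_A = 5.78 ln(600/261) = 5.78 × 0.83241 = 4.8113 W/m².
ΔF_B = 5.78 ln(424/261) = 5.78 × 0.48521 = 2.8045 W/m².
Difference: 4.8113 − 2.8045 = 2.0068 W/m².
(Equivalently, ΔF_A − ΔF_B = 5.78 ln(600/424) = 5.78 × 0.34720 = 2.0068 W/m².)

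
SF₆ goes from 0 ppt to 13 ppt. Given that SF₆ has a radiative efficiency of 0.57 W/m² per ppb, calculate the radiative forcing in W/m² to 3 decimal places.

ΔF = 0.007 W/m²

SF₆: Δ = 13 − 0 = 13 ppt = 0.013 ppb; ΔF = 0.57 × 0.013 = 0.0074 W/m².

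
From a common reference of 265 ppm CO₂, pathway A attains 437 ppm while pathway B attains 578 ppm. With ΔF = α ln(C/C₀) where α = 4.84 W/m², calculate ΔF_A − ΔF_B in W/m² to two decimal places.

ΔF_A − ΔF_B = -1.35 W/m²

ΔF_A = 4.84 ln(437/265) = 4.84 × 0.50020 = 2.4210 W/m².
ΔF_B = 4.84 ln(578/265) = 4.84 × 0.77984 = 3.7744 W/m².
Difference: 2.4210 − 3.7744 = -1.3534 W/m².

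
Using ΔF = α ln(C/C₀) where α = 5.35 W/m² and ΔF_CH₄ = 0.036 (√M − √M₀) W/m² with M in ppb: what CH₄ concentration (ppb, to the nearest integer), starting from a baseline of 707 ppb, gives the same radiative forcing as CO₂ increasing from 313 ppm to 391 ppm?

M ≈ 3559 ppb

CO₂ forcing: 5.35 × ln(391/313) = 5.35 × 0.222504 = 1.19040 W/m².
Set 0.036(√M − √707) = 1.19040: √M = 1.19040/0.036 + √707 = 33.0667 + 26.5895 = 59.6562.
M = (59.6562)² = 3558.86 ppb.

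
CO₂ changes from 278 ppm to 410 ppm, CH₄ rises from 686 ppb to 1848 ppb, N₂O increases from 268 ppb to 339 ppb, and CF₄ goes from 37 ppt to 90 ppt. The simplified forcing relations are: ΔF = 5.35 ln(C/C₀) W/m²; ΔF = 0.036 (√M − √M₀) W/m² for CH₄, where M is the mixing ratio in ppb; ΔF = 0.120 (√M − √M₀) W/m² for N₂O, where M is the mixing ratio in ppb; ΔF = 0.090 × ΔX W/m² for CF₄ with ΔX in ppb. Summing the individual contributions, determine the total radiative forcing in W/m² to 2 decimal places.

CO₂: 5.35 × ln(410/278) = 5.35 × ln(1.47482) = 5.35 × 0.38854 = 2.0787 W/m².
CH₄: 0.036 × (√1848 − √686) = 0.036 × (42.9884 − 26.1916) = 0.036 × 16.7968 = 0.6047 W/m².
N₂O: 0.120 × (√339 − √268) = 0.120 × (18.4120 − 16.3707) = 0.120 × 2.0413 = 0.2450 W/m².
CF₄: Δ = 90 − 37 = 53 ppt = 0.053 ppb; ΔF = 0.090 × 0.053 = 0.0048 W/m².
Total ΔF = 2.0787 + 0.6047 + 0.2450 + 0.0048 = 2.9332 W/m².

ΔF = 2.93 W/m²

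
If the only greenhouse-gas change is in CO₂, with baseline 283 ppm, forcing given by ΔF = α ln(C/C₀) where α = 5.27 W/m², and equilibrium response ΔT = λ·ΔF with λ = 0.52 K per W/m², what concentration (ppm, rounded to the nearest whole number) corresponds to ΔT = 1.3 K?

Required forcing: ΔF = ΔT/λ = 1.3/0.52 = 2.5000 W/m².
Then ln(C/283) = ΔF/5.27 = 2.5000/5.27 = 0.47438.
So C = 283 × e^0.47438 = 283 × 1.60702 = 454.79 ppm.

C ≈ 455 ppm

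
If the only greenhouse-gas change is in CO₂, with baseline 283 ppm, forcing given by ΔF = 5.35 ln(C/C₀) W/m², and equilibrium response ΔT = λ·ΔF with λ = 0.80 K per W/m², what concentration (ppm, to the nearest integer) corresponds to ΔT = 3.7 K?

Required forcing: ΔF = ΔT/λ = 3.7/0.80 = 4.6250 W/m².
Then ln(C/283) = ΔF/5.35 = 4.6250/5.35 = 0.86449.
So C = 283 × e^0.86449 = 283 × 2.37380 = 671.79 ppm.

C ≈ 672 ppm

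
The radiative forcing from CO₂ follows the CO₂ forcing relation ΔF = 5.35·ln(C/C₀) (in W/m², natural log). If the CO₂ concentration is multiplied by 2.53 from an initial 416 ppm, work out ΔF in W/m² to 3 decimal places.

ΔF = 4.966 W/m²

ΔF = 5.35 × ln(2.53) = 5.35 × 0.92822 = 4.9660 W/m².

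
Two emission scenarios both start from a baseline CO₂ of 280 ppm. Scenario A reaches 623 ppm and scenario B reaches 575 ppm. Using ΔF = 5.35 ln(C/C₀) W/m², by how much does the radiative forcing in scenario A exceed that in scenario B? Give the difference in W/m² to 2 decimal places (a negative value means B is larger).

ΔF_A = 5.35 ln(623/280) = 5.35 × 0.79976 = 4.2787 W/m².
ΔF_B = 5.35 ln(575/280) = 5.35 × 0.71958 = 3.8498 W/m².
Difference: 4.2787 − 3.8498 = 0.4289 W/m².

ΔF_A − ΔF_B = 0.43 W/m²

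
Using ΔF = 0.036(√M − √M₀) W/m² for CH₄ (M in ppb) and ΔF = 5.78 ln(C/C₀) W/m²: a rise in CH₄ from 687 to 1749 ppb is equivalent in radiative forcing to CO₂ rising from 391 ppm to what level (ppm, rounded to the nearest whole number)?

CH₄ forcing: 0.036 × (√1749 − √687) = 0.036 × (41.8210 − 26.2107) = 0.036 × 15.6103 = 0.56197 W/m².
Set 5.78 ln(C/391) = 0.56197: ln(C/391) = 0.56197/5.78 = 0.09723, so C = 391 × e^0.09723 = 391 × 1.10211 = 430.93 ppm.

C ≈ 431 ppm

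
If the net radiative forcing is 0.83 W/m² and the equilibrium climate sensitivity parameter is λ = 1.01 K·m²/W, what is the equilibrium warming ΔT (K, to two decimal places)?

ΔT = λ ΔF = 1.01 × 0.83 = 0.8383 K.

ΔT = 0.84 K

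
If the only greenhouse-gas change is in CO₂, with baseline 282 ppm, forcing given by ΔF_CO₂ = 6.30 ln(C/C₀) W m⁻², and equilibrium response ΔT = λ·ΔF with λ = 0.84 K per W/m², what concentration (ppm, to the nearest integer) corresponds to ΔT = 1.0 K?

Required forcing: ΔF = ΔT/λ = 1.0/0.84 = 1.1905 W/m².
Then ln(C/282) = ΔF/6.30 = 1.1905/6.30 = 0.18897.
So C = 282 × e^0.18897 = 282 × 1.20800 = 340.66 ppm.

C ≈ 341 ppm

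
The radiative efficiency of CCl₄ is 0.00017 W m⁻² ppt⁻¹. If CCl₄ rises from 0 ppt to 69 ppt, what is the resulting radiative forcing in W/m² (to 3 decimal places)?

CCl₄: ΔF = 0.00017 × (69 − 0) = 0.00017 × 69 = 0.0117 W/m².

ΔF = 0.012 W/m²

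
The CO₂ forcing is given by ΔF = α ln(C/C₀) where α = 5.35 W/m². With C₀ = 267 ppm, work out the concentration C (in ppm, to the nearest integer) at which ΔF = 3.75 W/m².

C ≈ 538 ppm

Set 5.35 ln(C/267) = 3.75, so ln(C/267) = 3.75/5.35 = 0.70093.
Then C/267 = e^0.70093 = 2.01563, giving C = 267 × 2.01563 = 538.17 ppm.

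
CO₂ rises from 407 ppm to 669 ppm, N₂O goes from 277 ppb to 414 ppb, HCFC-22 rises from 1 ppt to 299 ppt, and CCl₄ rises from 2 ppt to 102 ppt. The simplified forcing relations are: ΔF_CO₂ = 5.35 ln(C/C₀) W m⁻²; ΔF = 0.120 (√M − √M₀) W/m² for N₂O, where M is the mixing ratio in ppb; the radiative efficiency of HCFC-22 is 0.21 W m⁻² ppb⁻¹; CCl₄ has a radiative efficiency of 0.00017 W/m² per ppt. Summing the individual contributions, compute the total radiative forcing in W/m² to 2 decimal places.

ΔF = 3.18 W/m²

CO₂: 5.35 × ln(669/407) = 5.35 × ln(1.64373) = 5.35 × 0.49697 = 2.6588 W/m².
N₂O: 0.120 × (√414 − √277) = 0.120 × (20.3470 − 16.6433) = 0.120 × 3.7037 = 0.4444 W/m².
HCFC-22: Δ = 299 − 1 = 298 ppt = 0.298 ppb; ΔF = 0.21 × 0.298 = 0.0626 W/m².
CCl₄: ΔF = 0.00017 × (102 − 2) = 0.00017 × 100 = 0.0170 W/m².
Total ΔF = 2.6588 + 0.4444 + 0.0626 + 0.0170 = 3.1828 W/m².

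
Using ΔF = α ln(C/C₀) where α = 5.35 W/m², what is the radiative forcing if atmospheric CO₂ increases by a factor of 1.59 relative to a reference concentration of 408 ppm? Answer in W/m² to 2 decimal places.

Because the forcing depends only on the ratio C/C₀, the initial concentration does not enter.
ΔF = 5.35 × ln(1.59) = 5.35 × 0.46373 = 2.4810 W/m².

ΔF = 2.48 W/m²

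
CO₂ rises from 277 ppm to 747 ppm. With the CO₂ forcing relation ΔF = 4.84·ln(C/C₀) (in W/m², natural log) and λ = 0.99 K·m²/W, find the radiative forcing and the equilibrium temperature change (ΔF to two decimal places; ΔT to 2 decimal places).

CO₂: 4.84 × ln(747/277) = 4.84 × ln(2.69675) = 4.84 × 0.99205 = 4.8015 W/m².
ΔT = λ ΔF = 0.99 × 4.80 = 4.7520 K.

ΔF = 4.80 W/m²; ΔT = 4.75 K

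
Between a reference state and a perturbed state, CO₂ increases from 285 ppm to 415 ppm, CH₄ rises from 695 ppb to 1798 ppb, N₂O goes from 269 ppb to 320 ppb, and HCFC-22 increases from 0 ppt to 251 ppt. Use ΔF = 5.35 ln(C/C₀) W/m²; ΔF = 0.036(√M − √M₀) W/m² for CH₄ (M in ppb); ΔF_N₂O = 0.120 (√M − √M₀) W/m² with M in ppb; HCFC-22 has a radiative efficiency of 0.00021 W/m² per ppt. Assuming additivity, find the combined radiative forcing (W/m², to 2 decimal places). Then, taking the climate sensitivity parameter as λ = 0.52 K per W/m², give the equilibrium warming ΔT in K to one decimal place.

CO₂: 5.35 × ln(415/285) = 5.35 × ln(1.45614) = 5.35 × 0.37579 = 2.0105 W/m².
CH₄: 0.036 × (√1798 − √695) = 0.036 × (42.4028 − 26.3629) = 0.036 × 16.0399 = 0.5774 W/m².
N₂O: 0.120 × (√320 − √269) = 0.120 × (17.8885 − 16.4012) = 0.120 × 1.4873 = 0.1785 W/m².
HCFC-22: ΔF = 0.00021 × (251 − 0) = 0.00021 × 251 = 0.0527 W/m².
Total ΔF = 2.0105 + 0.5774 + 0.1785 + 0.0527 = 2.8191 W/m².
ΔT = λ ΔF = 0.52 × 2.82 = 1.4664 K.

ΔF = 2.82 W/m²; ΔT = 1.5 K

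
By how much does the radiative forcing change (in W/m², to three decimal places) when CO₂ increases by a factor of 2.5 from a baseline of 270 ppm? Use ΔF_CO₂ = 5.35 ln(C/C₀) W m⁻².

Because the forcing depends only on the ratio C/C₀, the initial concentration does not enter.
ΔF = 5.35 × ln(2.5) = 5.35 × 0.91629 = 4.9022 W/m².

ΔF = 4.902 W/m²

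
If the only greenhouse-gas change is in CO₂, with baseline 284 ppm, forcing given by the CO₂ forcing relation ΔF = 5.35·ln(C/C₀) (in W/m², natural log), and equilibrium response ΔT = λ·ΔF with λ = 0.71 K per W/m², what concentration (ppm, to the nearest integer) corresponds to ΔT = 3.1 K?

Required forcing: ΔF = ΔT/λ = 3.1/0.71 = 4.3662 W/m².
Then ln(C/284) = ΔF/5.35 = 4.3662/5.35 = 0.81611.
So C = 284 × e^0.81611 = 284 × 2.26168 = 642.32 ppm.

C ≈ 642 ppm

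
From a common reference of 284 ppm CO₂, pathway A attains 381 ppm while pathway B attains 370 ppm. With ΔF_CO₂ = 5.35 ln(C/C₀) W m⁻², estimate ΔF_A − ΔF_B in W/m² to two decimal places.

ΔF_A − ΔF_B = 0.16 W/m²

ΔF_A = 5.35 ln(381/284) = 5.35 × 0.29383 = 1.5720 W/m².
ΔF_B = 5.35 ln(370/284) = 5.35 × 0.26453 = 1.4152 W/m².
Difference: 1.5720 − 1.4152 = 0.1568 W/m².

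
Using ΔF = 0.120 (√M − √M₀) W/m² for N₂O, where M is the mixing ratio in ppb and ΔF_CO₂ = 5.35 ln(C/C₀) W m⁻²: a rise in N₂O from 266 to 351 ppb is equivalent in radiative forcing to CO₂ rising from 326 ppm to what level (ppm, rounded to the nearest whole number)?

N₂O forcing: 0.120 × (√351 − √266) = 0.120 × (18.7350 − 16.3095) = 0.120 × 2.4255 = 0.29106 W/m².
Set 5.35 ln(C/326) = 0.29106: ln(C/326) = 0.29106/5.35 = 0.05440, so C = 326 × e^0.05440 = 326 × 1.05591 = 344.23 ppm.

C ≈ 344 ppm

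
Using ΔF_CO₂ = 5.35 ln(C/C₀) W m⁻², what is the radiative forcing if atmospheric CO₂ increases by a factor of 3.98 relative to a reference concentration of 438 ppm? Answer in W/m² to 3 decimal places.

ΔF = 7.390 W/m²

ΔF = 5.35 × ln(3.98) = 5.35 × 1.38128 = 7.3898 W/m².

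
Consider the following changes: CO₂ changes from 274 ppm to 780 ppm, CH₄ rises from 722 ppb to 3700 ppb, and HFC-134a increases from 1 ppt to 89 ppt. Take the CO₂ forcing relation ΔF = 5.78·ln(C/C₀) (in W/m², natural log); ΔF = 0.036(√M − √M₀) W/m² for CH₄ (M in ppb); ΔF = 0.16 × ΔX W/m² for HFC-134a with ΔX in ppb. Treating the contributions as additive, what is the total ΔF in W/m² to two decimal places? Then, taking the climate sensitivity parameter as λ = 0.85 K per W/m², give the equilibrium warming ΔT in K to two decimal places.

ΔF = 7.28 W/m²; ΔT = 6.19 K

CO₂: 5.78 × ln(780/274) = 5.78 × ln(2.84672) = 5.78 × 1.04617 = 6.0469 W/m².
CH₄: 0.036 × (√3700 − √722) = 0.036 × (60.8276 − 26.8701) = 0.036 × 33.9575 = 1.2225 W/m².
HFC-134a: Δ = 89 − 1 = 88 ppt = 0.088 ppb; ΔF = 0.16 × 0.088 = 0.0141 W/m².
Total ΔF = 6.0469 + 1.2225 + 0.0141 = 7.2835 W/m².
ΔT = λ ΔF = 0.85 × 7.28 = 6.1880 K.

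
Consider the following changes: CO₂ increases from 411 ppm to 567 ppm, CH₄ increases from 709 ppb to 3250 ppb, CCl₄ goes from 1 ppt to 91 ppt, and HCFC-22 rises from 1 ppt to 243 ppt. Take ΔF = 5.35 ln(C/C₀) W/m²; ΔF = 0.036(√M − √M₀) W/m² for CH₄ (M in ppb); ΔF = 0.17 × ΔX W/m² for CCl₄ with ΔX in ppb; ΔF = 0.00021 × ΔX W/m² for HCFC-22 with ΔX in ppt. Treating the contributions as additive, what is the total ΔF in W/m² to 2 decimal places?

CO₂: 5.35 × ln(567/411) = 5.35 × ln(1.37956) = 5.35 × 0.32176 = 1.7214 W/m².
CH₄: 0.036 × (√3250 − √709) = 0.036 × (57.0088 − 26.6271) = 0.036 × 30.3817 = 1.0937 W/m².
CCl₄: Δ = 91 − 1 = 90 ppt = 0.090 ppb; ΔF = 0.17 × 0.090 = 0.0153 W/m².
HCFC-22: ΔF = 0.00021 × (243 − 1) = 0.00021 × 242 = 0.0508 W/m².
Total ΔF = 1.7214 + 1.0937 + 0.0153 + 0.0508 = 2.8812 W/m².

ΔF = 2.88 W/m²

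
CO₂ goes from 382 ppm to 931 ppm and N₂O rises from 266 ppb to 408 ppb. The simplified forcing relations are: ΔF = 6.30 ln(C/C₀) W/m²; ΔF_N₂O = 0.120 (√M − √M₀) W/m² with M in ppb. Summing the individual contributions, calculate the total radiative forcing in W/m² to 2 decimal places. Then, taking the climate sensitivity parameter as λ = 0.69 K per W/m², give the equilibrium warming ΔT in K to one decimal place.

CO₂: 6.30 × ln(931/382) = 6.30 × ln(2.43717) = 6.30 × 0.89084 = 5.6123 W/m².
N₂O: 0.120 × (√408 − √266) = 0.120 × (20.1990 − 16.3095) = 0.120 × 3.8895 = 0.4667 W/m².
Total ΔF = 5.6123 + 0.4667 = 6.0790 W/m².
ΔT = λ ΔF = 0.69 × 6.08 = 4.1952 K.

ΔF = 6.08 W/m²; ΔT = 4.2 K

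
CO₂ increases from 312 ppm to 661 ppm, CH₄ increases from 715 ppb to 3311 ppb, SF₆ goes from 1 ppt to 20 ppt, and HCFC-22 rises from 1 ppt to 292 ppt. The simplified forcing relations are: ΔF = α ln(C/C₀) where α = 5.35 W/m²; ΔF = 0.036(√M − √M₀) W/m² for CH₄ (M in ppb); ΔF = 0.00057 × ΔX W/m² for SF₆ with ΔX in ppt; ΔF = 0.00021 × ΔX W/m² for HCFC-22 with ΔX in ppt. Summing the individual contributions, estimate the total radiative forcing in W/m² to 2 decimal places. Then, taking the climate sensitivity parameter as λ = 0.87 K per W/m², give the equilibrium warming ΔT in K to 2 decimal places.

CO₂: 5.35 × ln(661/312) = 5.35 × ln(2.11859) = 5.35 × 0.75075 = 4.0165 W/m².
CH₄: 0.036 × (√3311 − √715) = 0.036 × (57.5413 − 26.7395) = 0.036 × 30.8018 = 1.1089 W/m².
SF₆: ΔF = 0.00057 × (20 − 1) = 0.00057 × 19 = 0.0108 W/m².
HCFC-22: ΔF = 0.00021 × (292 − 1) = 0.00021 × 291 = 0.0611 W/m².
Total ΔF = 4.0165 + 1.1089 + 0.0108 + 0.0611 = 5.1973 W/m².
ΔT = λ ΔF = 0.87 × 5.20 = 4.5240 K.

ΔF = 5.20 W/m²; ΔT = 4.52 K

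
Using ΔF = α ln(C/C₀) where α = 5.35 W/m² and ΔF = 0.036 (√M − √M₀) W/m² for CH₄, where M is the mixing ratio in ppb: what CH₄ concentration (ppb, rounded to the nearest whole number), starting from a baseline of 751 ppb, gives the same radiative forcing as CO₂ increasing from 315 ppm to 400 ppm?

M ≈ 3957 ppb

CO₂ forcing: 5.35 × ln(400/315) = 5.35 × 0.238892 = 1.27807 W/m².
Set 0.036(√M − √751) = 1.27807: √M = 1.27807/0.036 + √751 = 35.5019 + 27.4044 = 62.9063.
M = (62.9063)² = 3957.20 ppb.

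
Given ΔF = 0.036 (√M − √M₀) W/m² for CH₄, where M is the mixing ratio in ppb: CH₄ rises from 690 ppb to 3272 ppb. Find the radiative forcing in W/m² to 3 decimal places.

ΔF = 1.114 W/m²

CH₄: 0.036 × (√3272 − √690) = 0.036 × (57.2014 − 26.2679) = 0.036 × 30.9335 = 1.1136 W/m².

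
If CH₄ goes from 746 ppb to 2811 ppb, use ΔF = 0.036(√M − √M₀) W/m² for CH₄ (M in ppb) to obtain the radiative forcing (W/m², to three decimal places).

CH₄: 0.036 × (√2811 − √746) = 0.036 × (53.0189 − 27.3130) = 0.036 × 25.7059 = 0.9254 W/m².

ΔF = 0.925 W/m²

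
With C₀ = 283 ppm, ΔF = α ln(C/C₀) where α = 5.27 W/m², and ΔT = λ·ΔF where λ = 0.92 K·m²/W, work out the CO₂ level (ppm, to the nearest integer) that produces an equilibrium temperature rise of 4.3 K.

C ≈ 687 ppm

Required forcing: ΔF = ΔT/λ = 4.3/0.92 = 4.6739 W/m².
Then ln(C/283) = ΔF/5.27 = 4.6739/5.27 = 0.88689.
So C = 283 × e^0.88689 = 283 × 2.42757 = 687.00 ppm.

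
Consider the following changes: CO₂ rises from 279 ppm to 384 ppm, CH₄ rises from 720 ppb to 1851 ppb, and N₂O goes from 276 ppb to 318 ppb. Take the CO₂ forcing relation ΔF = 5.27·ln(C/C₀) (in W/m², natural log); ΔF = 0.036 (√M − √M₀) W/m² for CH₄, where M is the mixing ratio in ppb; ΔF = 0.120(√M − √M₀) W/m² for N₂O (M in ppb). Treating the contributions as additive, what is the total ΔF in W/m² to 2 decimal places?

CO₂: 5.27 × ln(384/279) = 5.27 × ln(1.37634) = 5.27 × 0.31943 = 1.6834 W/m².
CH₄: 0.036 × (√1851 − √720) = 0.036 × (43.0232 − 26.8328) = 0.036 × 16.1904 = 0.5829 W/m².
N₂O: 0.120 × (√318 − √276) = 0.120 × (17.8326 − 16.6132) = 0.120 × 1.2194 = 0.1463 W/m².
Total ΔF = 1.6834 + 0.5829 + 0.1463 = 2.4126 W/m².

ΔF = 2.41 W/m²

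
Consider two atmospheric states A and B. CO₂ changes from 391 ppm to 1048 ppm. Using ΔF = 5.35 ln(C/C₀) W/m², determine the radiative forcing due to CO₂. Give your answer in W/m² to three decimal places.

CO₂: 5.35 × ln(1048/391) = 5.35 × ln(2.68031) = 5.35 × 0.98593 = 5.2747 W/m².

ΔF = 5.275 W/m²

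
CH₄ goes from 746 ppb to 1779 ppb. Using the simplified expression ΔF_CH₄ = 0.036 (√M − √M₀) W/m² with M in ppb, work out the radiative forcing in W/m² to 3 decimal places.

ΔF = 0.535 W/m²

CH₄: 0.036 × (√1779 − √746) = 0.036 × (42.1782 − 27.3130) = 0.036 × 14.8652 = 0.5351 W/m².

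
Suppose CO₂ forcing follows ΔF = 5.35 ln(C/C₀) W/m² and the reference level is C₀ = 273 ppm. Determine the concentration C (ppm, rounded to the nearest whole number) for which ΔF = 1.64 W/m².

Set 5.35 ln(C/273) = 1.64, so ln(C/273) = 1.64/5.35 = 0.30654.
Then C/273 = e^0.30654 = 1.35872, giving C = 273 × 1.35872 = 370.93 ppm.

C ≈ 371 ppm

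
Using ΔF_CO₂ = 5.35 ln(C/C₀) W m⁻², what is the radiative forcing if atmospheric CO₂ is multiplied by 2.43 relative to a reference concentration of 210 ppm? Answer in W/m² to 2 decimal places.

Because the forcing depends only on the ratio C/C₀, the initial concentration does not enter.
ΔF = 5.35 × ln(2.43) = 5.35 × 0.88789 = 4.7502 W/m².

ΔF = 4.75 W/m²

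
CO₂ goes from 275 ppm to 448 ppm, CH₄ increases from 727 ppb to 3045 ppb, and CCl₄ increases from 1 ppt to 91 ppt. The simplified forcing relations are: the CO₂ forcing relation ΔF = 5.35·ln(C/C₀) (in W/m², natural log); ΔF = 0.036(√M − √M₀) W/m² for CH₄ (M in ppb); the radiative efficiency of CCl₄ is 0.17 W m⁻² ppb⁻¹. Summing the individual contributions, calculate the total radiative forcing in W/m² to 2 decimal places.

ΔF = 3.64 W/m²

CO₂: 5.35 × ln(448/275) = 5.35 × ln(1.62909) = 5.35 × 0.48802 = 2.6109 W/m².
CH₄: 0.036 × (√3045 − √727) = 0.036 × (55.1815 − 26.9629) = 0.036 × 28.2186 = 1.0159 W/m².
CCl₄: Δ = 91 − 1 = 90 ppt = 0.090 ppb; ΔF = 0.17 × 0.090 = 0.0153 W/m².
Total ΔF = 2.6109 + 1.0159 + 0.0153 = 3.6421 W/m².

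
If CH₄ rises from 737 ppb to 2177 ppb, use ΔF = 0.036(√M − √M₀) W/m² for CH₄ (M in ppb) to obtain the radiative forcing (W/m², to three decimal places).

CH₄: 0.036 × (√2177 − √737) = 0.036 × (46.6583 − 27.1477) = 0.036 × 19.5106 = 0.7024 W/m².

ΔF = 0.702 W/m²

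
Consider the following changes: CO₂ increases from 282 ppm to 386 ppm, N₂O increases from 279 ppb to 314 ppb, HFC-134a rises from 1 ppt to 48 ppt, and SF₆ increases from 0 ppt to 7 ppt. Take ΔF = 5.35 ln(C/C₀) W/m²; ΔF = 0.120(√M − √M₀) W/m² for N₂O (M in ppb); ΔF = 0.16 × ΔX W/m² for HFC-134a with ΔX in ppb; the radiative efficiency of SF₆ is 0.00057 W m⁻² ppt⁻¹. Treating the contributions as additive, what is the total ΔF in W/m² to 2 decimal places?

ΔF = 1.81 W/m²

CO₂: 5.35 × ln(386/282) = 5.35 × ln(1.36879) = 5.35 × 0.31393 = 1.6795 W/m².
N₂O: 0.120 × (√314 − √279) = 0.120 × (17.7200 − 16.7033) = 0.120 × 1.0167 = 0.1220 W/m².
HFC-134a: Δ = 48 − 1 = 47 ppt = 0.047 ppb; ΔF = 0.16 × 0.047 = 0.0075 W/m².
SF₆: ΔF = 0.00057 × (7 − 0) = 0.00057 × 7 = 0.0040 W/m².
Total ΔF = 1.6795 + 0.1220 + 0.0075 + 0.0040 = 1.8130 W/m².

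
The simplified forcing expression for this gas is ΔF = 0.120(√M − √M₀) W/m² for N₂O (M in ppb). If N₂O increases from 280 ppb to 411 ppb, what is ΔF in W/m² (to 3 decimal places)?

ΔF = 0.425 W/m²

N₂O: 0.120 × (√411 − √280) = 0.120 × (20.2731 − 16.7332) = 0.120 × 3.5399 = 0.4248 W/m².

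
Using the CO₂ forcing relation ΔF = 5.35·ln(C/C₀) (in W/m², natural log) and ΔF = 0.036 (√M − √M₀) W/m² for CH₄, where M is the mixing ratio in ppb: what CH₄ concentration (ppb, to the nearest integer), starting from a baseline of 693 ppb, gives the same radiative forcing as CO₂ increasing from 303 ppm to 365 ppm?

M ≈ 2915 ppb

CO₂ forcing: 5.35 × ln(365/303) = 5.35 × 0.186165 = 0.99598 W/m².
Set 0.036(√M − √693) = 0.99598: √M = 0.99598/0.036 + √693 = 27.6661 + 26.3249 = 53.9910.
M = (53.9910)² = 2915.03 ppb.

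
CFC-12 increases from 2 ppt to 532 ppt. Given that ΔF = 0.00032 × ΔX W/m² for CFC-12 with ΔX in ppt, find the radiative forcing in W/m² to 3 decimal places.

CFC-12: ΔF = 0.00032 × (532 − 2) = 0.00032 × 530 = 0.1696 W/m².

ΔF = 0.170 W/m²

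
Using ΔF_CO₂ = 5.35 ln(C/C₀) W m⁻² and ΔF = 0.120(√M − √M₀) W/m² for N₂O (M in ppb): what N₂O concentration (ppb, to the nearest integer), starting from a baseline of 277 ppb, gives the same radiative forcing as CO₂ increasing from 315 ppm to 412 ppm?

CO₂ forcing: 5.35 × ln(412/315) = 5.35 × 0.268451 = 1.43621 W/m².
Set 0.120(√M − √277) = 1.43621: √M = 1.43621/0.120 + √277 = 11.9684 + 16.6433 = 28.6117.
M = (28.6117)² = 818.63 ppb.

M ≈ 819 ppb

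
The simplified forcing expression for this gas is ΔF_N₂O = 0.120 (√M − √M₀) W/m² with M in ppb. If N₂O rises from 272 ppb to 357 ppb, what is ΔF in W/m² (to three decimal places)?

N₂O: 0.120 × (√357 − √272) = 0.120 × (18.8944 − 16.4924) = 0.120 × 2.4020 = 0.2882 W/m².

ΔF = 0.288 W/m²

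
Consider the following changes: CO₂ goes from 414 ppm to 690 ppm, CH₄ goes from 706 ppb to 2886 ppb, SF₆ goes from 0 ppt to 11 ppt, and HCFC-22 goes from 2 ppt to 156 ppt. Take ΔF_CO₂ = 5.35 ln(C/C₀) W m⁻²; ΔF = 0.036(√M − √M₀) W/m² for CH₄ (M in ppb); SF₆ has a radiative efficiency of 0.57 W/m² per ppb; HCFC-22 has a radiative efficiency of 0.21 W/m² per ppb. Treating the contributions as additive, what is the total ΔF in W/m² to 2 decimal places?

ΔF = 3.75 W/m²

CO₂: 5.35 × ln(690/414) = 5.35 × ln(1.66667) = 5.35 × 0.51083 = 2.7329 W/m².
CH₄: 0.036 × (√2886 − √706) = 0.036 × (53.7215 − 26.5707) = 0.036 × 27.1508 = 0.9774 W/m².
SF₆: Δ = 11 − 0 = 11 ppt = 0.011 ppb; ΔF = 0.57 × 0.011 = 0.0063 W/m².
HCFC-22: Δ = 156 − 2 = 154 ppt = 0.154 ppb; ΔF = 0.21 × 0.154 = 0.0323 W/m².
Total ΔF = 2.7329 + 0.9774 + 0.0063 + 0.0323 = 3.7489 W/m².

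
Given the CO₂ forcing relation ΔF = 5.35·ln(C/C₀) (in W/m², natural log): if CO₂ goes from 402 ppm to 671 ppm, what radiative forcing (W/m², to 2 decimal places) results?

ΔF = 2.74 W/m²

CO₂ absorption bands are partially saturated, so forcing scales with the logarithm of the concentration ratio.
CO₂: 5.35 × ln(671/402) = 5.35 × ln(1.66915) = 5.35 × 0.51231 = 2.7409 W/m².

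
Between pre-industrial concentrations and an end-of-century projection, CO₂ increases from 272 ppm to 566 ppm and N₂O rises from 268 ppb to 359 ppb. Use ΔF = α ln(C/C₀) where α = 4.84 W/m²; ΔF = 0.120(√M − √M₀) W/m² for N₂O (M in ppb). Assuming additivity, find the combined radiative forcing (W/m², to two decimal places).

CO₂: 4.84 × ln(566/272) = 4.84 × ln(2.08088) = 4.84 × 0.73279 = 3.5467 W/m².
N₂O: 0.120 × (√359 − √268) = 0.120 × (18.9473 − 16.3707) = 0.120 × 2.5766 = 0.3092 W/m².
Total ΔF = 3.5467 + 0.3092 = 3.8559 W/m².

ΔF = 3.86 W/m²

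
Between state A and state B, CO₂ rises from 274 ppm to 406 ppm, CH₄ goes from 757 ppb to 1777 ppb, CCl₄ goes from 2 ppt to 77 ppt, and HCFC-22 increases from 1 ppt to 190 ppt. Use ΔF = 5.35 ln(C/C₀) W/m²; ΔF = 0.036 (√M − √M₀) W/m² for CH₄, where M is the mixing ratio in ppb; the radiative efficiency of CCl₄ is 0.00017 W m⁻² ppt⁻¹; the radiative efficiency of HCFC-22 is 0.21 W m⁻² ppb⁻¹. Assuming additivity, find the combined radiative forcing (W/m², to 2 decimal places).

CO₂: 5.35 × ln(406/274) = 5.35 × ln(1.48175) = 5.35 × 0.39322 = 2.1037 W/m².
CH₄: 0.036 × (√1777 − √757) = 0.036 × (42.1545 − 27.5136) = 0.036 × 14.6409 = 0.5271 W/m².
CCl₄: ΔF = 0.00017 × (77 − 2) = 0.00017 × 75 = 0.0128 W/m².
HCFC-22: Δ = 190 − 1 = 189 ppt = 0.189 ppb; ΔF = 0.21 × 0.189 = 0.0397 W/m².
Total ΔF = 2.1037 + 0.5271 + 0.0128 + 0.0397 = 2.6833 W/m².

ΔF = 2.68 W/m²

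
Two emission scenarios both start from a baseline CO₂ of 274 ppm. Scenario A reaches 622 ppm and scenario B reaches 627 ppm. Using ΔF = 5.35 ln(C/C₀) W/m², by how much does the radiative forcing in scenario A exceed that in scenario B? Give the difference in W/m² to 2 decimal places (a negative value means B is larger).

ΔF_A − ΔF_B = -0.04 W/m²

ΔF_A = 5.35 ln(622/274) = 5.35 × 0.81981 = 4.3860 W/m².
ΔF_B = 5.35 ln(627/274) = 5.35 × 0.82782 = 4.4288 W/m².
Difference: 4.3860 − 4.4288 = -0.0428 W/m².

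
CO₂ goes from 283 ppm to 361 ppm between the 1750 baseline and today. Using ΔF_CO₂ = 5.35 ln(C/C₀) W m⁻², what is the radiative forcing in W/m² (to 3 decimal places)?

ΔF = 1.302 W/m²

CO₂ absorption bands are partially saturated, so forcing scales with the logarithm of the concentration ratio.
CO₂: 5.35 × ln(361/283) = 5.35 × ln(1.27562) = 5.35 × 0.24343 = 1.3024 W/m².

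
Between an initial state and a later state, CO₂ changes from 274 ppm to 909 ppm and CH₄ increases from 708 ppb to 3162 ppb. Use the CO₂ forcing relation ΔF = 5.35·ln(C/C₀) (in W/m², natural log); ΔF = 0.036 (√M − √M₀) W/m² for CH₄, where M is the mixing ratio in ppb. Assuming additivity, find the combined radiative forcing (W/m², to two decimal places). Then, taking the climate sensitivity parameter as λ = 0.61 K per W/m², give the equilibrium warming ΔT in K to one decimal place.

CO₂: 5.35 × ln(909/274) = 5.35 × ln(3.31752) = 5.35 × 1.19922 = 6.4158 W/m².
CH₄: 0.036 × (√3162 − √708) = 0.036 × (56.2317 − 26.6083) = 0.036 × 29.6234 = 1.0664 W/m².
Total ΔF = 6.4158 + 1.0664 = 7.4822 W/m².
ΔT = λ ΔF = 0.61 × 7.48 = 4.5628 K.

ΔF = 7.48 W/m²; ΔT = 4.6 K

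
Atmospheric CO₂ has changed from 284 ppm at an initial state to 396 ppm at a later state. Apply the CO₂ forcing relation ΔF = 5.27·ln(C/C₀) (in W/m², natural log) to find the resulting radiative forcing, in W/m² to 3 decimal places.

ΔF = 1.752 W/m²

CO₂: 5.27 × ln(396/284) = 5.27 × ln(1.39437) = 5.27 × 0.33244 = 1.7520 W/m².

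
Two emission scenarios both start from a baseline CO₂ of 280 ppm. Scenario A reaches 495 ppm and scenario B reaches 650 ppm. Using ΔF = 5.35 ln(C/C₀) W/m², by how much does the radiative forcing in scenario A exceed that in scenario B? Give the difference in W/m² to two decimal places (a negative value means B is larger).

ΔF_A = 5.35 ln(495/280) = 5.35 × 0.56977 = 3.0483 W/m².
ΔF_B = 5.35 ln(650/280) = 5.35 × 0.84218 = 4.5057 W/m².
Difference: 3.0483 − 4.5057 = -1.4574 W/m².
(Equivalently, ΔF_A − ΔF_B = 5.35 ln(495/650) = 5.35 × -0.27241 = -1.4574 W/m².)

ΔF_A − ΔF_B = -1.46 W/m²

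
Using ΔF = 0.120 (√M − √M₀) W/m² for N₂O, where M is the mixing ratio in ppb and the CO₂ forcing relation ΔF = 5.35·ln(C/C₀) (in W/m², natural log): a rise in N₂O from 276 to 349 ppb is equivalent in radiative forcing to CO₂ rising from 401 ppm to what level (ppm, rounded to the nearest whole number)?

N₂O forcing: 0.120 × (√349 − √276) = 0.120 × (18.6815 − 16.6132) = 0.120 × 2.0683 = 0.24820 W/m².
Set 5.35 ln(C/401) = 0.24820: ln(C/401) = 0.24820/5.35 = 0.04639, so C = 401 × e^0.04639 = 401 × 1.04748 = 420.04 ppm.

C ≈ 420 ppm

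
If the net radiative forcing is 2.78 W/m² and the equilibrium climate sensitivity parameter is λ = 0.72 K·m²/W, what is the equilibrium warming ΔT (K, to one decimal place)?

ΔT = λ ΔF = 0.72 × 2.78 = 2.0016 K.

ΔT = 2.0 K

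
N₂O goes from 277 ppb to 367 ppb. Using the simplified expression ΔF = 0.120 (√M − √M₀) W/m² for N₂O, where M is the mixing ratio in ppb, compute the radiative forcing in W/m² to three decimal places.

ΔF = 0.302 W/m²

N₂O: 0.120 × (√367 − √277) = 0.120 × (19.1572 − 16.6433) = 0.120 × 2.5139 = 0.3017 W/m².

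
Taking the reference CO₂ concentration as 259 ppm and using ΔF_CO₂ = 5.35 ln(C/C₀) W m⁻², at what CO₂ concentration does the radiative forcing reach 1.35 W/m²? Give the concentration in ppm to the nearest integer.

C ≈ 333 ppm

Set 5.35 ln(C/259) = 1.35, so ln(C/259) = 1.35/5.35 = 0.25234.
Then C/259 = e^0.25234 = 1.28703, giving C = 259 × 1.28703 = 333.34 ppm.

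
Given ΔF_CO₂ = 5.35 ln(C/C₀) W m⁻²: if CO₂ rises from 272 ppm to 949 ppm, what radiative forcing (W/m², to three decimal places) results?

ΔF = 6.685 W/m²

CO₂: 5.35 × ln(949/272) = 5.35 × ln(3.48897) = 5.35 × 1.24961 = 6.6854 W/m².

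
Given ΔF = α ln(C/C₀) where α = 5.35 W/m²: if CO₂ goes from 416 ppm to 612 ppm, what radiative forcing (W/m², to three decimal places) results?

ΔF = 2.065 W/m²

CO₂: 5.35 × ln(612/416) = 5.35 × ln(1.47115) = 5.35 × 0.38604 = 2.0653 W/m².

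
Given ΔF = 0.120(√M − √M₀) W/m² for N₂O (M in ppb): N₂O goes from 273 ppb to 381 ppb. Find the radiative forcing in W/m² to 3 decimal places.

N₂O: 0.120 × (√381 − √273) = 0.120 × (19.5192 − 16.5227) = 0.120 × 2.9965 = 0.3596 W/m².

ΔF = 0.360 W/m²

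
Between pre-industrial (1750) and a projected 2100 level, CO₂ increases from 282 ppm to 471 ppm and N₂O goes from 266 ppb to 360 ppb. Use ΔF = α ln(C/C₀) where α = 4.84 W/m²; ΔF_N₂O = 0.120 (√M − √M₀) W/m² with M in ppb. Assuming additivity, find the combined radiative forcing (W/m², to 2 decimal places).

ΔF = 2.80 W/m²

CO₂: 4.84 × ln(471/282) = 4.84 × ln(1.67021) = 4.84 × 0.51295 = 2.4827 W/m².
N₂O: 0.120 × (√360 − √266) = 0.120 × (18.9737 − 16.3095) = 0.120 × 2.6642 = 0.3197 W/m².
Total ΔF = 2.4827 + 0.3197 = 2.8024 W/m².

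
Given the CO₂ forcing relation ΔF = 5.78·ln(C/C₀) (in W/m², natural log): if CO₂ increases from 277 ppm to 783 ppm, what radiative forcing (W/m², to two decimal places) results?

CO₂: 5.78 × ln(783/277) = 5.78 × ln(2.82671) = 5.78 × 1.03911 = 6.0061 W/m².

ΔF = 6.01 W/m²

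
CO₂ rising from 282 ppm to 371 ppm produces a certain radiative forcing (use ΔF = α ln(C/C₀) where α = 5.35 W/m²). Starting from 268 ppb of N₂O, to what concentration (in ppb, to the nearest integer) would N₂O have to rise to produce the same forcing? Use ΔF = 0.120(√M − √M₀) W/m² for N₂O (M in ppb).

M ≈ 818 ppb

CO₂ forcing: 5.35 × ln(371/282) = 5.35 × 0.274295 = 1.46748 W/m².
Set 0.120(√M − √268) = 1.46748: √M = 1.46748/0.120 + √268 = 12.2290 + 16.3707 = 28.5997.
M = (28.5997)² = 817.94 ppb.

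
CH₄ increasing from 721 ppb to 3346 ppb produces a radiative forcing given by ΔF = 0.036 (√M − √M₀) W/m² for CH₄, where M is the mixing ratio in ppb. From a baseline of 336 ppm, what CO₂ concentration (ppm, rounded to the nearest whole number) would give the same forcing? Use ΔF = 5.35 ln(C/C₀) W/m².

C ≈ 414 ppm

CH₄ forcing: 0.036 × (√3346 − √721) = 0.036 × (57.8446 − 26.8514) = 0.036 × 30.9932 = 1.11576 W/m².
Set 5.35 ln(C/336) = 1.11576: ln(C/336) = 1.11576/5.35 = 0.20855, so C = 336 × e^0.20855 = 336 × 1.23189 = 413.92 ppm.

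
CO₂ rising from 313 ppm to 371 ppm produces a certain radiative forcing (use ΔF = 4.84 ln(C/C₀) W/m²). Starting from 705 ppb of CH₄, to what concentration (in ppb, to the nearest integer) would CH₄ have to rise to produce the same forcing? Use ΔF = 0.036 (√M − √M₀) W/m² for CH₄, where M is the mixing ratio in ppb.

M ≈ 2441 ppb

CO₂ forcing: 4.84 × ln(371/313) = 4.84 × 0.169999 = 0.82280 W/m².
Set 0.036(√M − √705) = 0.82280: √M = 0.82280/0.036 + √705 = 22.8556 + 26.5518 = 49.4074.
M = (49.4074)² = 2441.09 ppb.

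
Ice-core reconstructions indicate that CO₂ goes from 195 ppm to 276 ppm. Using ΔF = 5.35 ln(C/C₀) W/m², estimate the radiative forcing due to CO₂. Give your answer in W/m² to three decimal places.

CO₂: 5.35 × ln(276/195) = 5.35 × ln(1.41538) = 5.35 × 0.34740 = 1.8586 W/m².

ΔF = 1.859 W/m²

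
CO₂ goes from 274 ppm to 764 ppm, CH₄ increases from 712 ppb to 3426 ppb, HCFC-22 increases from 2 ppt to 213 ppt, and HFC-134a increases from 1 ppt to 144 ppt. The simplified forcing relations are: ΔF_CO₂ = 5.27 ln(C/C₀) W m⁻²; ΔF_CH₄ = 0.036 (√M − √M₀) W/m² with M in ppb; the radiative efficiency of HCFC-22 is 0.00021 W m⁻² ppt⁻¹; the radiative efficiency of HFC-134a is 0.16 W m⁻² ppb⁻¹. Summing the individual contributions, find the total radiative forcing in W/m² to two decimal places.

CO₂: 5.27 × ln(764/274) = 5.27 × ln(2.78832) = 5.27 × 1.02544 = 5.4041 W/m².
CH₄: 0.036 × (√3426 − √712) = 0.036 × (58.5320 − 26.6833) = 0.036 × 31.8487 = 1.1466 W/m².
HCFC-22: ΔF = 0.00021 × (213 − 2) = 0.00021 × 211 = 0.0443 W/m².
HFC-134a: Δ = 144 − 1 = 143 ppt = 0.143 ppb; ΔF = 0.16 × 0.143 = 0.0229 W/m².
Total ΔF = 5.4041 + 1.1466 + 0.0443 + 0.0229 = 6.6179 W/m².

ΔF = 6.62 W/m²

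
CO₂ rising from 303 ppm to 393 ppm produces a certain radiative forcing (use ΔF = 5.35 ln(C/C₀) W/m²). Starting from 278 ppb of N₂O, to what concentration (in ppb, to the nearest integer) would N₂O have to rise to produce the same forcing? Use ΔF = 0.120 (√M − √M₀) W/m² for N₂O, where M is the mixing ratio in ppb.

M ≈ 799 ppb

CO₂ forcing: 5.35 × ln(393/303) = 5.35 × 0.260077 = 1.39141 W/m².
Set 0.120(√M − √278) = 1.39141: √M = 1.39141/0.120 + √278 = 11.5951 + 16.6733 = 28.2684.
M = (28.2684)² = 799.10 ppb.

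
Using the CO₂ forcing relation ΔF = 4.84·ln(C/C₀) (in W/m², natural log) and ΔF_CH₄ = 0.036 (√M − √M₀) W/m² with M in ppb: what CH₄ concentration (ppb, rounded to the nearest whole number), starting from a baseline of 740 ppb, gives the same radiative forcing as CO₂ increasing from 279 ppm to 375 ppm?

CO₂ forcing: 4.84 × ln(375/279) = 4.84 × 0.295714 = 1.43126 W/m².
Set 0.036(√M − √740) = 1.43126: √M = 1.43126/0.036 + √740 = 39.7572 + 27.2029 = 66.9601.
M = (66.9601)² = 4483.65 ppb.

M ≈ 4484 ppb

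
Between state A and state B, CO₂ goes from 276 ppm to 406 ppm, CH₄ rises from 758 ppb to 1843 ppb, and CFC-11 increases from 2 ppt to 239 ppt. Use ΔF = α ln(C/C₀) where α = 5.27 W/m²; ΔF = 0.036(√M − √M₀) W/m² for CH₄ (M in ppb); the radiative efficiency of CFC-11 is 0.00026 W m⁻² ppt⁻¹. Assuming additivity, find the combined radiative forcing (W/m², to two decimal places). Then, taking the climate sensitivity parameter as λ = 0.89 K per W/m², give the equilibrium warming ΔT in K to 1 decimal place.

CO₂: 5.27 × ln(406/276) = 5.27 × ln(1.47101) = 5.27 × 0.38595 = 2.0340 W/m².
CH₄: 0.036 × (√1843 − √758) = 0.036 × (42.9302 − 27.5318) = 0.036 × 15.3984 = 0.5543 W/m².
CFC-11: ΔF = 0.00026 × (239 − 2) = 0.00026 × 237 = 0.0616 W/m².
Total ΔF = 2.0340 + 0.5543 + 0.0616 = 2.6499 W/m².
ΔT = λ ΔF = 0.89 × 2.65 = 2.3585 K.

ΔF = 2.65 W/m²; ΔT = 2.4 K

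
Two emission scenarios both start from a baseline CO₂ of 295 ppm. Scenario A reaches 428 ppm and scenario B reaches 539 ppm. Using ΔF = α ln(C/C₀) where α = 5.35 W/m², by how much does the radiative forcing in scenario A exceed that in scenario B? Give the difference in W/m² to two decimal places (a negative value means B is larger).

ΔF_A − ΔF_B = -1.23 W/m²

ΔF_A = 5.35 ln(428/295) = 5.35 × 0.37215 = 1.9910 W/m².
ΔF_B = 5.35 ln(539/295) = 5.35 × 0.60274 = 3.2247 W/m².
Difference: 1.9910 − 3.2247 = -1.2337 W/m².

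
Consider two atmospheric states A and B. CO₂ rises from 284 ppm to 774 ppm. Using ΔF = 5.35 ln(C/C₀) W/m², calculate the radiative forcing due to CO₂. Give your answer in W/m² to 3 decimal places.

ΔF = 5.364 W/m²

CO₂: 5.35 × ln(774/284) = 5.35 × ln(2.72535) = 5.35 × 1.00260 = 5.3639 W/m².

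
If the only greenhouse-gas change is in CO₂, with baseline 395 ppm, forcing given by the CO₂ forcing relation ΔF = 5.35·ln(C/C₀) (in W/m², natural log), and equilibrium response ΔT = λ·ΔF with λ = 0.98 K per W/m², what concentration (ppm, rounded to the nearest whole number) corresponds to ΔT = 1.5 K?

Required forcing: ΔF = ΔT/λ = 1.5/0.98 = 1.5306 W/m².
Then ln(C/395) = ΔF/5.35 = 1.5306/5.35 = 0.28609.
So C = 395 × e^0.28609 = 395 × 1.33121 = 525.83 ppm.

C ≈ 526 ppm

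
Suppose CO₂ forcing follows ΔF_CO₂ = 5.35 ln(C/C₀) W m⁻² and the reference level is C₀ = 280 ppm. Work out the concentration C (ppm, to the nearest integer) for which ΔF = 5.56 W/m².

Set 5.35 ln(C/280) = 5.56, so ln(C/280) = 5.56/5.35 = 1.03925.
Then C/280 = e^1.03925 = 2.82710, giving C = 280 × 2.82710 = 791.59 ppm.

C ≈ 792 ppm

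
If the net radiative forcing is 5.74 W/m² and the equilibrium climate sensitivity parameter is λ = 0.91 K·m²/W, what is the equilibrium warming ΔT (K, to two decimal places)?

ΔT = λ ΔF = 0.91 × 5.74 = 5.2234 K.

ΔT = 5.22 K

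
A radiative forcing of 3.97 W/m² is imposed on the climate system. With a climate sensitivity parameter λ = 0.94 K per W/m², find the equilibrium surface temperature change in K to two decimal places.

ΔT = 3.73 K

ΔT = λ ΔF = 0.94 × 3.97 = 3.7318 K.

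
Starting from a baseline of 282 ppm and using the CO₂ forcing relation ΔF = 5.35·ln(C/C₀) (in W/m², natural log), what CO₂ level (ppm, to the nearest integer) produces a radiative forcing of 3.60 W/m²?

C ≈ 553 ppm

Set 5.35 ln(C/282) = 3.60, so ln(C/282) = 3.60/5.35 = 0.67290.
Then C/282 = e^0.67290 = 1.95991, giving C = 282 × 1.95991 = 552.69 ppm.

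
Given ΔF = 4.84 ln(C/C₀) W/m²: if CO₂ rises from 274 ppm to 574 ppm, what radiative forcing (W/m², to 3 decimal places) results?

ΔF = 3.579 W/m²

CO₂: 4.84 × ln(574/274) = 4.84 × ln(2.09489) = 4.84 × 0.73950 = 3.5792 W/m².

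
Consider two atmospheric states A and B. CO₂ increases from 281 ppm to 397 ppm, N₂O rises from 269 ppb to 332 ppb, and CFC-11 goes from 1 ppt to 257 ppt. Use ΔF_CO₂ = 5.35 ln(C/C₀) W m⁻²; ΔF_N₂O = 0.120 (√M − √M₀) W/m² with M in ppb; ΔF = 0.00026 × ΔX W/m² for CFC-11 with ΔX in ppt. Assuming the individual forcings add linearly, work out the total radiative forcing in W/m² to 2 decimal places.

CO₂: 5.35 × ln(397/281) = 5.35 × ln(1.41281) = 5.35 × 0.34558 = 1.8489 W/m².
N₂O: 0.120 × (√332 − √269) = 0.120 × (18.2209 − 16.4012) = 0.120 × 1.8197 = 0.2184 W/m².
CFC-11: ΔF = 0.00026 × (257 − 1) = 0.00026 × 256 = 0.0666 W/m².
Total ΔF = 1.8489 + 0.2184 + 0.0666 = 2.1339 W/m².

ΔF = 2.13 W/m²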